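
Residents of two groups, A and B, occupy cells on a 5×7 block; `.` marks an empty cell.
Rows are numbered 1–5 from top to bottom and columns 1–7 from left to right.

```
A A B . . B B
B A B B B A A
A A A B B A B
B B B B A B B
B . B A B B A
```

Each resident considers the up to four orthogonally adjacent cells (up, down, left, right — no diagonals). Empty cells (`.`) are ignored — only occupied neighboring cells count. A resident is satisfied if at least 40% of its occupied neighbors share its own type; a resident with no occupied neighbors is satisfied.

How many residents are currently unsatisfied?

(1,1)A 1/2 ✓
(1,2)A 2/3 ✓
(1,3)B 1/2 ✓
(1,6)B 1/2 ✓
(1,7)B 1/2 ✓
(2,1)B 0/3 ✗
(2,2)A 2/4 ✓
(2,3)B 2/4 ✓
(2,4)B 3/3 ✓
(2,5)B 2/3 ✓
(2,6)A 2/4 ✓
(2,7)A 1/3 ✗
(3,1)A 1/3 ✗
(3,2)A 3/4 ✓
(3,3)A 1/4 ✗
(3,4)B 3/4 ✓
(3,5)B 2/4 ✓
(3,6)A 1/4 ✗
(3,7)B 1/3 ✗
(4,1)B 2/3 ✓
(4,2)B 2/3 ✓
(4,3)B 3/4 ✓
(4,4)B 2/4 ✓
(4,5)A 0/4 ✗
(4,6)B 2/4 ✓
(4,7)B 2/3 ✓
(5,1)B 1/1 ✓
(5,3)B 1/2 ✓
(5,4)A 0/3 ✗
(5,5)B 1/3 ✗
(5,6)B 2/3 ✓
(5,7)A 0/2 ✗
Unsatisfied: (2,1), (2,7), (3,1), (3,3), (3,6), (3,7), (4,5), (5,4), (5,5), (5,7) — 10 in total.

10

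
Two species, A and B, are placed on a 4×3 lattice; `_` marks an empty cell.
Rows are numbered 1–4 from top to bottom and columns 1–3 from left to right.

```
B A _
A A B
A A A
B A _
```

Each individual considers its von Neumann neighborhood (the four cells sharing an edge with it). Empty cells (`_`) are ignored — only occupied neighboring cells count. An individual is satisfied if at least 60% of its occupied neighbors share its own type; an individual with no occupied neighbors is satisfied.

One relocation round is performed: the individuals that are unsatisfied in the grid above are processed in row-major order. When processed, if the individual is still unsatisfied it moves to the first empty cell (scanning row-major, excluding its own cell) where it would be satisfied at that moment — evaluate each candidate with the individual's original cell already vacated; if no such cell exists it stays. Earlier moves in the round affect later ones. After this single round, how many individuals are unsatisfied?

1

Initially unsatisfied (in order): (1,1), (1,2), (2,3), (3,3), (4,1), (4,2).
  (1,1): no empty cell satisfies it; stays.
  (1,2) → (4,3).
  (2,3) → (1,3).
  (3,3): now satisfied by earlier moves; stays.
  (4,1) → (1,2).
  (4,2): now satisfied by earlier moves; stays.
Resulting grid:
B B B
A A _
A A A
_ A A
Unsatisfied now: (1,1).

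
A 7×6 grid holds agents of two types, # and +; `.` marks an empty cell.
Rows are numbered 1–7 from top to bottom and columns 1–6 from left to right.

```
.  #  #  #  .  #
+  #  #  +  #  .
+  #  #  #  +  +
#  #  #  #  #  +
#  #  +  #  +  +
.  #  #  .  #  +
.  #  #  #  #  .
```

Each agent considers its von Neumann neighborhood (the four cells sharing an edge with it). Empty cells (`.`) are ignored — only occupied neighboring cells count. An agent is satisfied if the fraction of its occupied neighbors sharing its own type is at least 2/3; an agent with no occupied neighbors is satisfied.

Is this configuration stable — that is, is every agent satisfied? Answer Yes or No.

Row 1: (1,2)# 2/2 ✓ · (1,3)# 3/3 ✓ · (1,4)# 1/2 ✗ · (1,6)# 0/0 ✓
Row 2: (2,1)+ 1/2 ✗ · (2,2)# 3/4 ✓ · (2,3)# 3/4 ✓ · (2,4)+ 0/4 ✗ · (2,5)# 0/2 ✗
Row 3: (3,1)+ 1/3 ✗ · (3,2)# 3/4 ✓ · (3,3)# 4/4 ✓ · (3,4)# 2/4 ✗ · (3,5)+ 1/4 ✗ · (3,6)+ 2/2 ✓
Row 4: (4,1)# 2/3 ✓ · (4,2)# 4/4 ✓ · (4,3)# 3/4 ✓ · (4,4)# 4/4 ✓ · (4,5)# 1/4 ✗ · (4,6)+ 2/3 ✓
Row 5: (5,1)# 2/2 ✓ · (5,2)# 3/4 ✓ · (5,3)+ 0/4 ✗ · (5,4)# 1/3 ✗ · (5,5)+ 1/4 ✗ · (5,6)+ 3/3 ✓
Row 6: (6,2)# 3/3 ✓ · (6,3)# 2/3 ✓ · (6,5)# 1/3 ✗ · (6,6)+ 1/2 ✗
Row 7: (7,2)# 2/2 ✓ · (7,3)# 3/3 ✓ · (7,4)# 2/2 ✓ · (7,5)# 2/2 ✓
For instance (1,4) has only 1/2 same-type neighbors, below 2/3.

No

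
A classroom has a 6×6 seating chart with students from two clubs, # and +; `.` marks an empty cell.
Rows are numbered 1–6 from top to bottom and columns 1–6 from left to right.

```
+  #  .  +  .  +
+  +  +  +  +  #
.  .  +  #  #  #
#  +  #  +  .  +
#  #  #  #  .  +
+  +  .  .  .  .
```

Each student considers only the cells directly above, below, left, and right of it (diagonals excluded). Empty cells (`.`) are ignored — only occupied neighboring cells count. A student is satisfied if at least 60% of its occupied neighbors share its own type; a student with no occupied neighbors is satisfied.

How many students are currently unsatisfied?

16

(1,1)+ 1/2 ✗
(1,2)# 0/2 ✗
(1,4)+ 1/1 ✓
(1,6)+ 0/1 ✗
(2,1)+ 2/2 ✓
(2,2)+ 2/3 ✓
(2,3)+ 3/3 ✓
(2,4)+ 3/4 ✓
(2,5)+ 1/3 ✗
(2,6)# 1/3 ✗
(3,3)+ 1/3 ✗
(3,4)# 1/4 ✗
(3,5)# 2/3 ✓
(3,6)# 2/3 ✓
(4,1)# 1/2 ✗
(4,2)+ 0/3 ✗
(4,3)# 1/4 ✗
(4,4)+ 0/3 ✗
(4,6)+ 1/2 ✗
(5,1)# 2/3 ✓
(5,2)# 2/4 ✗
(5,3)# 3/3 ✓
(5,4)# 1/2 ✗
(5,6)+ 1/1 ✓
(6,1)+ 1/2 ✗
(6,2)+ 1/2 ✗
Unsatisfied: (1,1), (1,2), (1,6), (2,5), (2,6), (3,3), (3,4), (4,1), (4,2), (4,3), (4,4), (4,6), (5,2), (5,4), (6,1), (6,2) — 16 in total.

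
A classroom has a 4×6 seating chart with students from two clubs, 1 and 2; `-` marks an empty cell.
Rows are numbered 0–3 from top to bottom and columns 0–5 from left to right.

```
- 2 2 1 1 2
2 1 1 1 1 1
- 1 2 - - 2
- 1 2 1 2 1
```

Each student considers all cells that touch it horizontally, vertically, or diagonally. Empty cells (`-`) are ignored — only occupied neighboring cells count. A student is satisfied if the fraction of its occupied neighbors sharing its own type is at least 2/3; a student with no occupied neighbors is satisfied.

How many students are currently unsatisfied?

15

Row 0: (0,1)2 2/4 ✗ · (0,2)2 1/5 ✗ · (0,3)1 4/5 ✓ · (0,4)1 4/5 ✓ · (0,5)2 0/3 ✗
Row 1: (1,0)2 1/3 ✗ · (1,1)1 2/6 ✗ · (1,2)1 4/7 ✗ · (1,3)1 4/6 ✓ · (1,4)1 4/6 ✓ · (1,5)1 2/4 ✗
Row 2: (2,1)1 3/6 ✗ · (2,2)2 1/7 ✗ · (2,5)2 1/4 ✗
Row 3: (3,1)1 1/3 ✗ · (3,2)2 1/4 ✗ · (3,3)1 0/3 ✗ · (3,4)2 1/3 ✗ · (3,5)1 0/2 ✗
Unsatisfied: (0,1), (0,2), (0,5), (1,0), (1,1), (1,2), (1,5), (2,1), (2,2), (2,5), (3,1), (3,2), (3,3), (3,4), (3,5) — 15 in total.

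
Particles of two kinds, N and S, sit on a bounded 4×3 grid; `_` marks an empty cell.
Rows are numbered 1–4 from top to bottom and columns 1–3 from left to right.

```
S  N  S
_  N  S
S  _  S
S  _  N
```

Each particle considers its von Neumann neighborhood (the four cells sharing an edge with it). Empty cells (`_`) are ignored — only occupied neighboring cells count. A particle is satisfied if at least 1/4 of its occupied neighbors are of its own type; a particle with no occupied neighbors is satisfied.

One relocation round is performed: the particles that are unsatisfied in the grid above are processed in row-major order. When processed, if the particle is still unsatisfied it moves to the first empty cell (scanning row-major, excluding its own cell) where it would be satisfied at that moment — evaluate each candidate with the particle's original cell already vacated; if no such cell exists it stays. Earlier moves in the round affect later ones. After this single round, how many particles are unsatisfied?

Initially unsatisfied (in order): (1,1), (4,3).
  (1,1) → (2,1).
  (4,3) → (1,1).
Resulting grid:
N N S
S N S
S _ S
S _ _
All satisfied now.

0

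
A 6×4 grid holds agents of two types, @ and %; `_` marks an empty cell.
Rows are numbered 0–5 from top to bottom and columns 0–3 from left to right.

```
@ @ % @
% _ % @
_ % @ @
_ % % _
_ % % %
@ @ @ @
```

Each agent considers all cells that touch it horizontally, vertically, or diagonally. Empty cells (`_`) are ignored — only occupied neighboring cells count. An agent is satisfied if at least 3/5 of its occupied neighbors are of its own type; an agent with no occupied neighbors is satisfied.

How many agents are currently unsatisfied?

(0,0)@ 1/2 ✗
(0,1)@ 1/4 ✗
(0,2)% 1/4 ✗
(0,3)@ 1/3 ✗
(1,0)% 1/3 ✗
(1,2)% 2/7 ✗
(1,3)@ 3/5 ✓
(2,1)% 4/5 ✓
(2,2)@ 2/6 ✗
(2,3)@ 2/4 ✗
(3,1)% 4/5 ✓
(3,2)% 5/7 ✓
(4,1)% 3/6 ✗
(4,2)% 4/7 ✗
(4,3)% 2/4 ✗
(5,0)@ 1/2 ✗
(5,1)@ 2/4 ✗
(5,2)@ 2/5 ✗
(5,3)@ 1/3 ✗
Unsatisfied: (0,0), (0,1), (0,2), (0,3), (1,0), (1,2), (2,2), (2,3), (4,1), (4,2), (4,3), (5,0), (5,1), (5,2), (5,3) — 15 in total.

15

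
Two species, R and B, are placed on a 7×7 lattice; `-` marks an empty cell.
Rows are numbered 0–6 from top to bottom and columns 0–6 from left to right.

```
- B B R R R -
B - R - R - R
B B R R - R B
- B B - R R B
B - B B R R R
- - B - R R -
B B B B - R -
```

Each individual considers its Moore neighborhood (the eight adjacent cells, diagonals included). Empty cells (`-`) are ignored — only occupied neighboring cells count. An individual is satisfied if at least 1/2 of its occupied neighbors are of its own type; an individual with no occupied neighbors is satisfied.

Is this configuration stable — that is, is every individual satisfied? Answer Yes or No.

No

(0,1)B 2/3 ok
(0,2)B 1/3 unhappy
(0,3)R 3/4 ok
(0,4)R 3/3 ok
(0,5)R 3/3 ok
(1,0)B 3/3 ok
(1,2)R 3/6 ok
(1,4)R 5/5 ok
(1,6)R 2/3 ok
(2,0)B 3/3 ok
(2,1)B 4/6 ok
(2,2)R 2/5 unhappy
(2,3)R 4/5 ok
(2,5)R 4/6 ok
(2,6)B 1/4 unhappy
(3,1)B 5/6 ok
(3,2)B 4/6 ok
(3,4)R 5/6 ok
(3,5)R 5/7 ok
(3,6)B 1/5 unhappy
(4,0)B 1/1 ok
(4,2)B 4/4 ok
(4,3)B 3/6 ok
(4,4)R 5/6 ok
(4,5)R 6/7 ok
(4,6)R 3/4 ok
(5,2)B 5/5 ok
(5,4)R 4/6 ok
(5,5)R 5/5 ok
(6,0)B 1/1 ok
(6,1)B 3/3 ok
(6,2)B 3/3 ok
(6,3)B 2/3 ok
(6,5)R 2/2 ok
For instance (0,2) has only 1/3 same-type neighbors, below 1/2.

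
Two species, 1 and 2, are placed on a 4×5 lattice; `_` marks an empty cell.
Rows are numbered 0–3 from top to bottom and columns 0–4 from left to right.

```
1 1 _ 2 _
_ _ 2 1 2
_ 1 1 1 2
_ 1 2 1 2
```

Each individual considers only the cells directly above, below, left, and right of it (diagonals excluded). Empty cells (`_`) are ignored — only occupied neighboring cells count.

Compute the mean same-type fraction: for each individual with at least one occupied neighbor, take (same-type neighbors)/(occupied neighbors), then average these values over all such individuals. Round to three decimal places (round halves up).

0.500

(0,0)1 1/1
(0,1)1 1/1
(0,3)2 0/1
(1,2)2 0/2
(1,3)1 1/4
(1,4)2 1/2
(2,1)1 2/2
(2,2)1 2/4
(2,3)1 3/4
(2,4)2 2/3
(3,1)1 1/2
(3,2)2 0/3
(3,3)1 1/3
(3,4)2 1/2
Sum over 14 individuals: 1/1 + 1/1 + 0/1 + 0/2 + 1/4 + 1/2 + 2/2 + 2/4 + 3/4 + 2/3 + 1/2 + 0/3 + 1/3 + 1/2 = 7; mean = 7 ÷ 14 = 1/2 = 0.5 → 0.500.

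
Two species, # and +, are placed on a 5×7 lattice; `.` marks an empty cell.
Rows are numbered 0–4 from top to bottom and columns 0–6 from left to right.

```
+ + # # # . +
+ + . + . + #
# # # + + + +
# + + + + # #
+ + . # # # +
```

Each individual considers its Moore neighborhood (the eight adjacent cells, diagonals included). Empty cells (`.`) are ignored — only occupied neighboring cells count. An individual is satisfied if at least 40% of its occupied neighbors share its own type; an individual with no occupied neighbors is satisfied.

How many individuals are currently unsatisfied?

8

(0,0)+ 3/3 satisfied
(0,1)+ 3/4 satisfied
(0,2)# 1/4 not
(0,3)# 2/3 satisfied
(0,4)# 1/3 not
(0,6)+ 1/2 satisfied
(1,0)+ 3/5 satisfied
(1,1)+ 3/7 satisfied
(1,3)+ 2/6 not
(1,5)+ 4/6 satisfied
(1,6)# 0/4 not
(2,0)# 2/5 satisfied
(2,1)# 3/7 satisfied
(2,2)# 1/7 not
(2,3)+ 5/6 satisfied
(2,4)+ 6/7 satisfied
(2,5)+ 4/7 satisfied
(2,6)+ 2/5 satisfied
(3,0)# 2/5 satisfied
(3,1)+ 3/7 satisfied
(3,2)+ 4/7 satisfied
(3,3)+ 4/7 satisfied
(3,4)+ 4/8 satisfied
(3,5)# 3/8 not
(3,6)# 2/5 satisfied
(4,0)+ 2/3 satisfied
(4,1)+ 3/4 satisfied
(4,3)# 1/4 not
(4,4)# 3/5 satisfied
(4,5)# 3/5 satisfied
(4,6)+ 0/3 not
Unsatisfied: (0,2), (0,4), (1,3), (1,6), (2,2), (3,5), (4,3), (4,6) — 8 in total.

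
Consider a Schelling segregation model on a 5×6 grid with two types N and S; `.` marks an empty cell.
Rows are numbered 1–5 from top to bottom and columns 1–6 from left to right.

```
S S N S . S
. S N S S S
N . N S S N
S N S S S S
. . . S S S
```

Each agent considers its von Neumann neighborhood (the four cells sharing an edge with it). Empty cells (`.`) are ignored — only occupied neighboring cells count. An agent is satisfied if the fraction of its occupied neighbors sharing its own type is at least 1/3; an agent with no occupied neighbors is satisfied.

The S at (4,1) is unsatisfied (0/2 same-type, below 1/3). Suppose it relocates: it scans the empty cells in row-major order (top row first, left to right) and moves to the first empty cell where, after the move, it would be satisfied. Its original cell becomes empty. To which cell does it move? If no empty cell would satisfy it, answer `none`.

Vacating (4,1). Empty cells in order:
  (1,5): 3/3 same-type → satisfied — stop here.

(1,5)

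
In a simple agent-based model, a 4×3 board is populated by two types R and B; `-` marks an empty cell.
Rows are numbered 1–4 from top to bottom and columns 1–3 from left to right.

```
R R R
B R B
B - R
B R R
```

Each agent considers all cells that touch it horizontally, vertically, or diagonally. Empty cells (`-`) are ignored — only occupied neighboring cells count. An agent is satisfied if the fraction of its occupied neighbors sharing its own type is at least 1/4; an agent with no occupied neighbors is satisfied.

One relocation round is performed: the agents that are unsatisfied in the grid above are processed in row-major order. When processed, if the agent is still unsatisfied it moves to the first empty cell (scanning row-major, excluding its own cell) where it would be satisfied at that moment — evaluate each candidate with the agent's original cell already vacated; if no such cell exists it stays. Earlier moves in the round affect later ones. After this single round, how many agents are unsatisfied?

0

Initially unsatisfied (in order): (2,3).
  (2,3) → (3,2).
Resulting grid:
R R R
B R -
B B R
B R R
All satisfied now.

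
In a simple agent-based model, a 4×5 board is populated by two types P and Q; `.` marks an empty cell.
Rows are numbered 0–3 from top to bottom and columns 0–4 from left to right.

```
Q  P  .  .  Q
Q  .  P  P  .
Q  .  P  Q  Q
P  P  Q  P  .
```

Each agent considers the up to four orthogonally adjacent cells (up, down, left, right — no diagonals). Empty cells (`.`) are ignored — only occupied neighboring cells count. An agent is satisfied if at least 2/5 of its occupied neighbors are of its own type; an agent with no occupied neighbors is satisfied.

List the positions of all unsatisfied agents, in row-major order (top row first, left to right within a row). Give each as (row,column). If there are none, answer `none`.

(0,1), (2,2), (2,3), (3,2), (3,3)

Row 0: (0,0)Q 1/2 ✓ · (0,1)P 0/1 ✗ · (0,4)Q 0/0 ✓
Row 1: (1,0)Q 2/2 ✓ · (1,2)P 2/2 ✓ · (1,3)P 1/2 ✓
Row 2: (2,0)Q 1/2 ✓ · (2,2)P 1/3 ✗ · (2,3)Q 1/4 ✗ · (2,4)Q 1/1 ✓
Row 3: (3,0)P 1/2 ✓ · (3,1)P 1/2 ✓ · (3,2)Q 0/3 ✗ · (3,3)P 0/2 ✗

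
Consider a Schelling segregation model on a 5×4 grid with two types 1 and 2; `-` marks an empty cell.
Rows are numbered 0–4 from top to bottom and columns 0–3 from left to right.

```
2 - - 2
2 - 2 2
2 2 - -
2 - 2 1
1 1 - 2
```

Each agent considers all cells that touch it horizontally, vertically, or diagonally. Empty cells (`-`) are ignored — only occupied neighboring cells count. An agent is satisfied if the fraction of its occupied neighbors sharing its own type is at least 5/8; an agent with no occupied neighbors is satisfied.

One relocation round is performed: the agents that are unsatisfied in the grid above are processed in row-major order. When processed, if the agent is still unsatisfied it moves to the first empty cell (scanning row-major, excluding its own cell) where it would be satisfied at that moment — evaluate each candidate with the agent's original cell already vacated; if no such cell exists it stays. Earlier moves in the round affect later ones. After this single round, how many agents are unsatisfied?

Initially unsatisfied (in order): (3,0), (3,2), (3,3), (4,0), (4,1), (4,3).
  (3,0) → (0,1).
  (3,2) → (0,2).
  (3,3): no empty cell satisfies it; stays.
  (4,0): now satisfied by earlier moves; stays.
  (4,1): now satisfied by earlier moves; stays.
  (4,3) → (1,1).
Resulting grid:
2 2 2 2
2 2 2 2
2 2 - -
- - - 1
1 1 - -
All satisfied now.

0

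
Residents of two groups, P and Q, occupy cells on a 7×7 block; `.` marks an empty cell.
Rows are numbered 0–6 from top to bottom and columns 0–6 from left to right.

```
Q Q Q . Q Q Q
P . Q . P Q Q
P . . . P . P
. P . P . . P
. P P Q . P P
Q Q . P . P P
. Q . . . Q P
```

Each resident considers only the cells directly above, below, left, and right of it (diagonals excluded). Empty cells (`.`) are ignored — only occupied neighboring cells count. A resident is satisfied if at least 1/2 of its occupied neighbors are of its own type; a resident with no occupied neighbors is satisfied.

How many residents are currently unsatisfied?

Row 0: (0,0)Q 1/2 satisfied · (0,1)Q 2/2 satisfied · (0,2)Q 2/2 satisfied · (0,4)Q 1/2 satisfied · (0,5)Q 3/3 satisfied · (0,6)Q 2/2 satisfied
Row 1: (1,0)P 1/2 satisfied · (1,2)Q 1/1 satisfied · (1,4)P 1/3 not · (1,5)Q 2/3 satisfied · (1,6)Q 2/3 satisfied
Row 2: (2,0)P 1/1 satisfied · (2,4)P 1/1 satisfied · (2,6)P 1/2 satisfied
Row 3: (3,1)P 1/1 satisfied · (3,3)P 0/1 not · (3,6)P 2/2 satisfied
Row 4: (4,1)P 2/3 satisfied · (4,2)P 1/2 satisfied · (4,3)Q 0/3 not · (4,5)P 2/2 satisfied · (4,6)P 3/3 satisfied
Row 5: (5,0)Q 1/1 satisfied · (5,1)Q 2/3 satisfied · (5,3)P 0/1 not · (5,5)P 2/3 satisfied · (5,6)P 3/3 satisfied
Row 6: (6,1)Q 1/1 satisfied · (6,5)Q 0/2 not · (6,6)P 1/2 satisfied
Unsatisfied: (1,4), (3,3), (4,3), (5,3), (6,5) — 5 in total.

5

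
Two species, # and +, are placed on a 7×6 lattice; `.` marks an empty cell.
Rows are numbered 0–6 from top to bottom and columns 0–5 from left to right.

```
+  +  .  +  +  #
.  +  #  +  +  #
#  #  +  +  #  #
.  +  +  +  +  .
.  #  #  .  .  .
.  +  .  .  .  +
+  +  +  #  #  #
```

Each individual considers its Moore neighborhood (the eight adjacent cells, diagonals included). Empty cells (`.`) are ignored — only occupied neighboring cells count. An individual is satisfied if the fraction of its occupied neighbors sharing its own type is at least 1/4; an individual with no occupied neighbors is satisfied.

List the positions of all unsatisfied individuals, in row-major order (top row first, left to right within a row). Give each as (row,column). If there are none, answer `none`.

(0,0)+ 2/2 ✓
(0,1)+ 2/3 ✓
(0,3)+ 3/4 ✓
(0,4)+ 3/5 ✓
(0,5)# 1/3 ✓
(1,1)+ 3/6 ✓
(1,2)# 1/7 ✗
(1,3)+ 5/7 ✓
(1,4)+ 4/8 ✓
(1,5)# 3/5 ✓
(2,0)# 1/3 ✓
(2,1)# 2/6 ✓
(2,2)+ 6/8 ✓
(2,3)+ 6/8 ✓
(2,4)# 2/7 ✓
(2,5)# 2/4 ✓
(3,1)+ 2/6 ✓
(3,2)+ 4/7 ✓
(3,3)+ 4/6 ✓
(3,4)+ 2/4 ✓
(4,1)# 1/4 ✓
(4,2)# 1/5 ✗
(5,1)+ 3/5 ✓
(5,5)+ 0/2 ✗
(6,0)+ 2/2 ✓
(6,1)+ 3/3 ✓
(6,2)+ 2/3 ✓
(6,3)# 1/2 ✓
(6,4)# 2/3 ✓
(6,5)# 1/2 ✓

(1,2), (4,2), (5,5)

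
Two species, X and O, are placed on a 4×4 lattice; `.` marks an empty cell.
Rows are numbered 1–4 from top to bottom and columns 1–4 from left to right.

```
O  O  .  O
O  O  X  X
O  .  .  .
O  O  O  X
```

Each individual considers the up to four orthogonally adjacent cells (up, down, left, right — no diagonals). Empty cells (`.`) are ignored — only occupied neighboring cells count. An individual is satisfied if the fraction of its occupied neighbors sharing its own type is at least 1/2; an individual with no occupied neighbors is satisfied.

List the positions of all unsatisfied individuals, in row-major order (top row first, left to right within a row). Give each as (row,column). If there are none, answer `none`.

(1,4), (4,4)

Row 1: (1,1)O 2/2 ok · (1,2)O 2/2 ok · (1,4)O 0/1 unhappy
Row 2: (2,1)O 3/3 ok · (2,2)O 2/3 ok · (2,3)X 1/2 ok · (2,4)X 1/2 ok
Row 3: (3,1)O 2/2 ok
Row 4: (4,1)O 2/2 ok · (4,2)O 2/2 ok · (4,3)O 1/2 ok · (4,4)X 0/1 unhappy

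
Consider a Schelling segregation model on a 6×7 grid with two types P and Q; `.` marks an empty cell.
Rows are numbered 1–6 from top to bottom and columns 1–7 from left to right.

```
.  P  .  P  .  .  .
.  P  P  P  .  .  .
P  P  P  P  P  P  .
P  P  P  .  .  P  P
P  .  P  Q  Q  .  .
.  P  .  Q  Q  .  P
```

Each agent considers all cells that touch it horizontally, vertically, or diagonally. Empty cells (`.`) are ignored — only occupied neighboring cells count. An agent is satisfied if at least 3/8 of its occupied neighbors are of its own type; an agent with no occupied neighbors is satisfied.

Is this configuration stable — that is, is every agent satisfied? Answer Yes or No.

(1,2)P 2/2 satisfied
(1,4)P 2/2 satisfied
(2,2)P 5/5 satisfied
(2,3)P 7/7 satisfied
(2,4)P 5/5 satisfied
(3,1)P 4/4 satisfied
(3,2)P 7/7 satisfied
(3,3)P 7/7 satisfied
(3,4)P 5/5 satisfied
(3,5)P 4/4 satisfied
(3,6)P 3/3 satisfied
(4,1)P 4/4 satisfied
(4,2)P 7/7 satisfied
(4,3)P 5/6 satisfied
(4,6)P 3/4 satisfied
(4,7)P 2/2 satisfied
(5,1)P 3/3 satisfied
(5,3)P 3/5 satisfied
(5,4)Q 3/5 satisfied
(5,5)Q 3/4 satisfied
(6,2)P 2/2 satisfied
(6,4)Q 3/4 satisfied
(6,5)Q 3/3 satisfied
(6,7)P 0/0 satisfied
All meet the threshold, so the configuration is stable.

Yes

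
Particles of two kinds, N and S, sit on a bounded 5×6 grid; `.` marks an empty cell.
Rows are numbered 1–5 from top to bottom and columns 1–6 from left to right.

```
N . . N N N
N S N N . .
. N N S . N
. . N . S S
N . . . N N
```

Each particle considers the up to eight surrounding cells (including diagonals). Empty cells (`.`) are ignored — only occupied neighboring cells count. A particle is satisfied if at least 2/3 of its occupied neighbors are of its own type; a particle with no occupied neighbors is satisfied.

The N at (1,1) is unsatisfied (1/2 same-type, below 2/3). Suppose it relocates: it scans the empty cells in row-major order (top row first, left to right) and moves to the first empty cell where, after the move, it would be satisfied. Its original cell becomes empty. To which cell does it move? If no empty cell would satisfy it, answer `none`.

Vacating (1,1). Empty cells in order:
  (1,2): 2/3 same-type → satisfied — stop here.

(1,2)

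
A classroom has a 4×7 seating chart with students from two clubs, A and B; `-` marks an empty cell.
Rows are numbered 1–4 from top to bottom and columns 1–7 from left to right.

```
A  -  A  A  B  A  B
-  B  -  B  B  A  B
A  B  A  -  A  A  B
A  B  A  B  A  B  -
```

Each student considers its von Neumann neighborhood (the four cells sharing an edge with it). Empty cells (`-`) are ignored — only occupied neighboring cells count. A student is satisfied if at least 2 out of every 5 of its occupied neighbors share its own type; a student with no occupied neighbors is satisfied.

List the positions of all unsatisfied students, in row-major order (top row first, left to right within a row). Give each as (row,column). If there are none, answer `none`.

(1,4), (1,5), (1,6), (4,2), (4,3), (4,4), (4,5), (4,6)

(1,1)A 0/0 ok
(1,3)A 1/1 ok
(1,4)A 1/3 unhappy
(1,5)B 1/3 unhappy
(1,6)A 1/3 unhappy
(1,7)B 1/2 ok
(2,2)B 1/1 ok
(2,4)B 1/2 ok
(2,5)B 2/4 ok
(2,6)A 2/4 ok
(2,7)B 2/3 ok
(3,1)A 1/2 ok
(3,2)B 2/4 ok
(3,3)A 1/2 ok
(3,5)A 2/3 ok
(3,6)A 2/4 ok
(3,7)B 1/2 ok
(4,1)A 1/2 ok
(4,2)B 1/3 unhappy
(4,3)A 1/3 unhappy
(4,4)B 0/2 unhappy
(4,5)A 1/3 unhappy
(4,6)B 0/2 unhappy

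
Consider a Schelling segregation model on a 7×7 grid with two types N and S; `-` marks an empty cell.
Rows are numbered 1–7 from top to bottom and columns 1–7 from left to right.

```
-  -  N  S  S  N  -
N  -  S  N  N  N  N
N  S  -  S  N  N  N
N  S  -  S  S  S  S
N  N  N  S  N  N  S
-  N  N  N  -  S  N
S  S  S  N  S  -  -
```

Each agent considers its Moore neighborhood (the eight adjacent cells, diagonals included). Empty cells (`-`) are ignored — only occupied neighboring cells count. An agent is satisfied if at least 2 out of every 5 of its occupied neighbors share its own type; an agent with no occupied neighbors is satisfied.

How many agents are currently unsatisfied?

(1,3)N 1/3 unhappy
(1,4)S 2/5 ok
(1,5)S 1/5 unhappy
(1,6)N 3/4 ok
(2,1)N 1/2 ok
(2,3)S 3/5 ok
(2,4)N 3/7 ok
(2,5)N 5/8 ok
(2,6)N 6/7 ok
(2,7)N 4/4 ok
(3,1)N 2/4 ok
(3,2)S 2/5 ok
(3,4)S 3/6 ok
(3,5)N 4/8 ok
(3,6)N 5/8 ok
(3,7)N 3/5 ok
(4,1)N 3/5 ok
(4,2)S 1/6 unhappy
(4,4)S 3/6 ok
(4,5)S 4/8 ok
(4,6)S 3/8 unhappy
(4,7)S 2/5 ok
(5,1)N 3/4 ok
(5,2)N 5/6 ok
(5,3)N 4/7 ok
(5,4)S 2/6 unhappy
(5,5)N 2/7 unhappy
(5,6)N 2/7 unhappy
(5,7)S 3/5 ok
(6,2)N 4/7 ok
(6,3)N 5/8 ok
(6,4)N 4/7 ok
(6,6)S 2/5 ok
(6,7)N 1/3 unhappy
(7,1)S 1/2 ok
(7,2)S 2/4 ok
(7,3)S 1/5 unhappy
(7,4)N 2/4 ok
(7,5)S 1/3 unhappy
Unsatisfied: (1,3), (1,5), (4,2), (4,6), (5,4), (5,5), (5,6), (6,7), (7,3), (7,5) — 10 in total.

10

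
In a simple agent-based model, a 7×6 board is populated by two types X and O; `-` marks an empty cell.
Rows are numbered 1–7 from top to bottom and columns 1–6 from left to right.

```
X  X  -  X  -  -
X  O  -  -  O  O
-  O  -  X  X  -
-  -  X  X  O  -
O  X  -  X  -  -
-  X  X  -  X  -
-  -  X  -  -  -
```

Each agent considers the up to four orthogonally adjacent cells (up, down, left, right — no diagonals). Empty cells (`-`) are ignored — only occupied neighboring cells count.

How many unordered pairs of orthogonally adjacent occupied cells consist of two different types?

6

Scan each occupied cell's neighbors to the right and below so each pair is counted once.
From row 1: 1 unlike of 3 pairs (running 1/3).
From row 2: 2 unlike of 4 pairs (running 3/7).
From row 3: 1 unlike of 3 pairs (running 4/10).
From row 4: 1 unlike of 3 pairs (running 5/13).
From row 5: 1 unlike of 2 pairs (running 6/15).
From row 6: 0 unlike of 2 pairs (running 6/17).
Total adjacent occupied pairs: 17; unlike-type pairs: 6.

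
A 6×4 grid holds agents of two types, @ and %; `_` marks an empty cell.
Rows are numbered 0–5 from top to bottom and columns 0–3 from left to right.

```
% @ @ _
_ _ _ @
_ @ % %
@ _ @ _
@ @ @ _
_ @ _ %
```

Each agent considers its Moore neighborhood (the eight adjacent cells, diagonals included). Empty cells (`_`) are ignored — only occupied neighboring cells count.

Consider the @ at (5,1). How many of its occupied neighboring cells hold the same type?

3

Occupied neighbors of (5,1): (4,0)=@, (4,1)=@, (4,2)=@.
Same type (@): 3 of 3.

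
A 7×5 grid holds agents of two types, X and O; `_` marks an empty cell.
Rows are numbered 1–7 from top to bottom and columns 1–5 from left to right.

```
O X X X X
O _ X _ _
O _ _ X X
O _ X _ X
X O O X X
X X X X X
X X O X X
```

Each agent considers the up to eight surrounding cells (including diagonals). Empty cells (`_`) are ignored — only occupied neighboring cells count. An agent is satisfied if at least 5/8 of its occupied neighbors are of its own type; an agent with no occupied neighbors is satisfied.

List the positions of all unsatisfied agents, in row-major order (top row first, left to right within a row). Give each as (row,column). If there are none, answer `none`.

(1,1), (1,2), (4,3), (5,1), (5,2), (5,3), (7,3)

(1,1)O 1/2 not
(1,2)X 2/4 not
(1,3)X 3/3 satisfied
(1,4)X 3/3 satisfied
(1,5)X 1/1 satisfied
(2,1)O 2/3 satisfied
(2,3)X 4/4 satisfied
(3,1)O 2/2 satisfied
(3,4)X 4/4 satisfied
(3,5)X 2/2 satisfied
(4,1)O 2/3 satisfied
(4,3)X 2/4 not
(4,5)X 4/4 satisfied
(5,1)X 2/4 not
(5,2)O 2/7 not
(5,3)O 1/6 not
(5,4)X 6/7 satisfied
(5,5)X 4/4 satisfied
(6,1)X 4/5 satisfied
(6,2)X 5/8 satisfied
(6,3)X 5/8 satisfied
(6,4)X 6/8 satisfied
(6,5)X 5/5 satisfied
(7,1)X 3/3 satisfied
(7,2)X 4/5 satisfied
(7,3)O 0/5 not
(7,4)X 4/5 satisfied
(7,5)X 3/3 satisfied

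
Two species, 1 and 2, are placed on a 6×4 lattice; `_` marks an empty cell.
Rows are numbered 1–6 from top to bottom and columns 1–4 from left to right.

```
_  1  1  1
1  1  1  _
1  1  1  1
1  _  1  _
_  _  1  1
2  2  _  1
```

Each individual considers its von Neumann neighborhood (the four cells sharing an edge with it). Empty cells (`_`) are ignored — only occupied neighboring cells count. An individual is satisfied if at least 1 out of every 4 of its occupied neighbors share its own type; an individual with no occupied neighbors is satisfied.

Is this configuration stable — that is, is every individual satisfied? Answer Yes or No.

Yes

(1,2)1 2/2 ✓
(1,3)1 3/3 ✓
(1,4)1 1/1 ✓
(2,1)1 2/2 ✓
(2,2)1 4/4 ✓
(2,3)1 3/3 ✓
(3,1)1 3/3 ✓
(3,2)1 3/3 ✓
(3,3)1 4/4 ✓
(3,4)1 1/1 ✓
(4,1)1 1/1 ✓
(4,3)1 2/2 ✓
(5,3)1 2/2 ✓
(5,4)1 2/2 ✓
(6,1)2 1/1 ✓
(6,2)2 1/1 ✓
(6,4)1 1/1 ✓
All meet the threshold, so the configuration is stable.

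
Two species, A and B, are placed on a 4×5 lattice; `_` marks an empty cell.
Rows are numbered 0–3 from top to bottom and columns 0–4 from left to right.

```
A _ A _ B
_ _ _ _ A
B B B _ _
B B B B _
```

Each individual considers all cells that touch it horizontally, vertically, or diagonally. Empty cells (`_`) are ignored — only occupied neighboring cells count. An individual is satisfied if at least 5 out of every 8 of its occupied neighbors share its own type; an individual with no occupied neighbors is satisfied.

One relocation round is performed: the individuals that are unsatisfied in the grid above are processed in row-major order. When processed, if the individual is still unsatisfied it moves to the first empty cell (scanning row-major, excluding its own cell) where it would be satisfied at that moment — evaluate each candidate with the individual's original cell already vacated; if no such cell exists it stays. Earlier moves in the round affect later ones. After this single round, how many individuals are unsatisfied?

1

Initially unsatisfied (in order): (0,4), (1,4).
  (0,4) → (1,0).
  (1,4): now satisfied by earlier moves; stays.
Resulting grid:
A _ A _ _
B _ _ _ A
B B B _ _
B B B B _
Unsatisfied now: (0,0).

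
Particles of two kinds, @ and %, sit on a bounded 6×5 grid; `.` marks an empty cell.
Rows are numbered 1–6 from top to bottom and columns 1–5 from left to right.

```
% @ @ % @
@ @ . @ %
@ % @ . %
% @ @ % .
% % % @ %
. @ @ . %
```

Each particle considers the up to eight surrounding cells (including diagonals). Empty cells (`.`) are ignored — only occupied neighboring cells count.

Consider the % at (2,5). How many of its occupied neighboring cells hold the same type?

2

Occupied neighbors of (2,5): (1,4)=%, (1,5)=@, (2,4)=@, (3,5)=%.
Same type (%): 2 of 4.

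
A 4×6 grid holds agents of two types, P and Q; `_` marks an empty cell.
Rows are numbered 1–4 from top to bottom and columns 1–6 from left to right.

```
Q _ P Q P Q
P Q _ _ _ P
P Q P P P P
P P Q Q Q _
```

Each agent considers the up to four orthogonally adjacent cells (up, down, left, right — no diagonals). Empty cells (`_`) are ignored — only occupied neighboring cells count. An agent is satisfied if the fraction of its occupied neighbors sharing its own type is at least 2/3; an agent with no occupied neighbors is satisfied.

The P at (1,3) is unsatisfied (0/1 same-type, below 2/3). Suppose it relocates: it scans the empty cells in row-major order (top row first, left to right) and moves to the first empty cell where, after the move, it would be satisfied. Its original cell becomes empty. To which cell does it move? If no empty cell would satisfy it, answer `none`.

(2,5)

Vacating (1,3). Empty cells in order:
  (1,2): 0/2 same-type → still unsatisfied.
  (2,3): 1/2 same-type → still unsatisfied.
  (2,4): 1/2 same-type → still unsatisfied.
  (2,5): 3/3 same-type → satisfied — stop here.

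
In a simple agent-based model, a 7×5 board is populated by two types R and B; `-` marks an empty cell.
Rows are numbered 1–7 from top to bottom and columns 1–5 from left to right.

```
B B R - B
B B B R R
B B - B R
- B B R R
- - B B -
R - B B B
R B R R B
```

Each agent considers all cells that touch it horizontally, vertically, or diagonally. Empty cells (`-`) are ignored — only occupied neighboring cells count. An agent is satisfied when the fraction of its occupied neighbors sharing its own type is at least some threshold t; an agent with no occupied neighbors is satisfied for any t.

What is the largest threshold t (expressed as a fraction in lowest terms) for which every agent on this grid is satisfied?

0/1

Row 1: (1,1)B 3/3 · (1,2)B 4/5 · (1,3)R 1/4 · (1,5)B 0/2
Row 2: (2,1)B 5/5 · (2,2)B 6/7 · (2,3)B 4/6 · (2,4)R 3/6 · (2,5)R 2/4
Row 3: (3,1)B 4/4 · (3,2)B 6/6 · (3,4)B 2/7 · (3,5)R 4/5
Row 4: (4,2)B 4/4 · (4,3)B 5/6 · (4,4)R 2/6 · (4,5)R 2/4
Row 5: (5,3)B 5/6 · (5,4)B 5/7
Row 6: (6,1)R 1/2 · (6,3)B 4/6 · (6,4)B 5/7 · (6,5)B 3/4
Row 7: (7,1)R 1/2 · (7,2)B 1/4 · (7,3)R 1/4 · (7,4)R 1/5 · (7,5)B 2/3
The smallest same-type fraction is 0/2 at (1,5), which reduces to 0/1. Any threshold above that leaves this agent unsatisfied.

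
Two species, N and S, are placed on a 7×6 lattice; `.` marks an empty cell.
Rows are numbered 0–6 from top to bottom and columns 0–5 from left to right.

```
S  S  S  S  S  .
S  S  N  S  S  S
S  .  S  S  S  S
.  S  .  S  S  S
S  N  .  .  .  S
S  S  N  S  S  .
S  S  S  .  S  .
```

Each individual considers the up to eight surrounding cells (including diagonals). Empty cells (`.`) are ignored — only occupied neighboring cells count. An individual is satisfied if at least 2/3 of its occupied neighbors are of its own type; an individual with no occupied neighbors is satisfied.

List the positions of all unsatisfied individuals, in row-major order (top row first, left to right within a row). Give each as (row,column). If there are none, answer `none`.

(1,2), (4,1), (5,2)

(0,0)S 3/3 ✓
(0,1)S 4/5 ✓
(0,2)S 4/5 ✓
(0,3)S 4/5 ✓
(0,4)S 4/4 ✓
(1,0)S 4/4 ✓
(1,1)S 6/7 ✓
(1,2)N 0/7 ✗
(1,3)S 7/8 ✓
(1,4)S 7/7 ✓
(1,5)S 4/4 ✓
(2,0)S 3/3 ✓
(2,2)S 5/6 ✓
(2,3)S 6/7 ✓
(2,4)S 8/8 ✓
(2,5)S 5/5 ✓
(3,1)S 3/4 ✓
(3,3)S 4/4 ✓
(3,4)S 6/6 ✓
(3,5)S 4/4 ✓
(4,0)S 3/4 ✓
(4,1)N 1/5 ✗
(4,5)S 3/3 ✓
(5,0)S 4/5 ✓
(5,1)S 5/7 ✓
(5,2)N 1/5 ✗
(5,3)S 3/4 ✓
(5,4)S 3/3 ✓
(6,0)S 3/3 ✓
(6,1)S 4/5 ✓
(6,2)S 3/4 ✓
(6,4)S 2/2 ✓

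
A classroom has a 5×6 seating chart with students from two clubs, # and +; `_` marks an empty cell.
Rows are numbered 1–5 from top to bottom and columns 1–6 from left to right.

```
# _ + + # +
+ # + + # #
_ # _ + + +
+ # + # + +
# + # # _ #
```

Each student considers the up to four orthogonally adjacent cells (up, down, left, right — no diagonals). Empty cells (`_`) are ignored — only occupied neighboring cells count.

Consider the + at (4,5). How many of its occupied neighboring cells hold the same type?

Occupied neighbors of (4,5): (3,5)=+, (4,4)=#, (4,6)=+.
Same type (+): 2 of 3.

2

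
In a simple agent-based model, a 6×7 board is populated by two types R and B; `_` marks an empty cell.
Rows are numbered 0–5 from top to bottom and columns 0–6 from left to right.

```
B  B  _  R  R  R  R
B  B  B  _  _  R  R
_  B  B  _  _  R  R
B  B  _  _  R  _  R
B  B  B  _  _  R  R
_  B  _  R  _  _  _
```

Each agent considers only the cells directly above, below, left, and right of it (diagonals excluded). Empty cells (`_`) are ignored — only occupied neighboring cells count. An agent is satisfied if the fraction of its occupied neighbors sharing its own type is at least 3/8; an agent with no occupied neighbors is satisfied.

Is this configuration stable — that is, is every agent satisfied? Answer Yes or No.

(0,0)B 2/2 satisfied
(0,1)B 2/2 satisfied
(0,3)R 1/1 satisfied
(0,4)R 2/2 satisfied
(0,5)R 3/3 satisfied
(0,6)R 2/2 satisfied
(1,0)B 2/2 satisfied
(1,1)B 4/4 satisfied
(1,2)B 2/2 satisfied
(1,5)R 3/3 satisfied
(1,6)R 3/3 satisfied
(2,1)B 3/3 satisfied
(2,2)B 2/2 satisfied
(2,5)R 2/2 satisfied
(2,6)R 3/3 satisfied
(3,0)B 2/2 satisfied
(3,1)B 3/3 satisfied
(3,4)R 0/0 satisfied
(3,6)R 2/2 satisfied
(4,0)B 2/2 satisfied
(4,1)B 4/4 satisfied
(4,2)B 1/1 satisfied
(4,5)R 1/1 satisfied
(4,6)R 2/2 satisfied
(5,1)B 1/1 satisfied
(5,3)R 0/0 satisfied
All meet the threshold, so the configuration is stable.

Yes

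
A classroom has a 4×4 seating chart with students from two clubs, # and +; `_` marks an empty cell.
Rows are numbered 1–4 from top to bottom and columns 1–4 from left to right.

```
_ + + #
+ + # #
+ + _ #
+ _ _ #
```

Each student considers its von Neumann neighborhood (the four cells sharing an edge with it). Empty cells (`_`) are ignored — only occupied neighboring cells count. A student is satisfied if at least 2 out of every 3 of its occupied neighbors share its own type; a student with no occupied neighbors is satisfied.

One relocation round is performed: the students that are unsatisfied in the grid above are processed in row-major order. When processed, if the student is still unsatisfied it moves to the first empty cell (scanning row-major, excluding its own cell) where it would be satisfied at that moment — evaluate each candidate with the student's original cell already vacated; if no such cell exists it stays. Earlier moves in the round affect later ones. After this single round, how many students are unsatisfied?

0

Initially unsatisfied (in order): (1,3), (1,4), (2,3).
  (1,3) → (1,1).
  (1,4): now satisfied by earlier moves; stays.
  (2,3) → (4,3).
Resulting grid:
+ + _ #
+ + _ #
+ + _ #
+ _ # #
All satisfied now.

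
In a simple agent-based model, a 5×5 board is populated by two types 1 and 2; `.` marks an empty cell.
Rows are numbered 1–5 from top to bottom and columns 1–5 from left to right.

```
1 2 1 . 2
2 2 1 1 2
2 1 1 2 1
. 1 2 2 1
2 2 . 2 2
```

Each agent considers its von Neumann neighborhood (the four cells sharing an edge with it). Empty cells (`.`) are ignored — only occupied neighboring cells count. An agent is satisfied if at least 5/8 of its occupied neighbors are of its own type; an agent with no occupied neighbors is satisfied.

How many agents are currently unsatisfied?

16

(1,1)1 0/2 not
(1,2)2 1/3 not
(1,3)1 1/2 not
(1,5)2 1/1 satisfied
(2,1)2 2/3 satisfied
(2,2)2 2/4 not
(2,3)1 3/4 satisfied
(2,4)1 1/3 not
(2,5)2 1/3 not
(3,1)2 1/2 not
(3,2)1 2/4 not
(3,3)1 2/4 not
(3,4)2 1/4 not
(3,5)1 1/3 not
(4,2)1 1/3 not
(4,3)2 1/3 not
(4,4)2 3/4 satisfied
(4,5)1 1/3 not
(5,1)2 1/1 satisfied
(5,2)2 1/2 not
(5,4)2 2/2 satisfied
(5,5)2 1/2 not
Unsatisfied: (1,1), (1,2), (1,3), (2,2), (2,4), (2,5), (3,1), (3,2), (3,3), (3,4), (3,5), (4,2), (4,3), (4,5), (5,2), (5,5) — 16 in total.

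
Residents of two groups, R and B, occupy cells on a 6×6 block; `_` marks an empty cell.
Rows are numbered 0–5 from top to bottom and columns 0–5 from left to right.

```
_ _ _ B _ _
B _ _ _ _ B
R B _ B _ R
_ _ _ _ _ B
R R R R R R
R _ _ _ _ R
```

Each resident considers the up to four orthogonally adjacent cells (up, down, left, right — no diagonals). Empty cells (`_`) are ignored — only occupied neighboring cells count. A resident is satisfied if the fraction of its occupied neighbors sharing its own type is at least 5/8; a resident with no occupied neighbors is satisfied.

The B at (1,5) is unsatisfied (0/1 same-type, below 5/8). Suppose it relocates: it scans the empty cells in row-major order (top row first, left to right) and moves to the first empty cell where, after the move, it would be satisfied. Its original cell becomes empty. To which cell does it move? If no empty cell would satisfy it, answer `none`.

Vacating (1,5). Empty cells in order:
  (0,0): 1/1 same-type → satisfied — stop here.

(0,0)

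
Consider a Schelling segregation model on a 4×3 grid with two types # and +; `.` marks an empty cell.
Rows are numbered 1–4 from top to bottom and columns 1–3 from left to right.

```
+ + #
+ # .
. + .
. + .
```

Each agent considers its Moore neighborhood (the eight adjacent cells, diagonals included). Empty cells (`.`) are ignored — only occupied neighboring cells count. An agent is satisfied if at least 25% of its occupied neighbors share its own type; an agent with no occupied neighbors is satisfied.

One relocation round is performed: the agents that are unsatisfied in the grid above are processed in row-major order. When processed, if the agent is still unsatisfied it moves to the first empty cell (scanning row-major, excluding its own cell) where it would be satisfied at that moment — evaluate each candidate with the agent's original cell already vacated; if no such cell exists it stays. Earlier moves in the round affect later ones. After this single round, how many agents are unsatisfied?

Initially unsatisfied (in order): (2,2).
  (2,2) → (2,3).
Resulting grid:
+ + #
+ . #
. + .
. + .
All satisfied now.

0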